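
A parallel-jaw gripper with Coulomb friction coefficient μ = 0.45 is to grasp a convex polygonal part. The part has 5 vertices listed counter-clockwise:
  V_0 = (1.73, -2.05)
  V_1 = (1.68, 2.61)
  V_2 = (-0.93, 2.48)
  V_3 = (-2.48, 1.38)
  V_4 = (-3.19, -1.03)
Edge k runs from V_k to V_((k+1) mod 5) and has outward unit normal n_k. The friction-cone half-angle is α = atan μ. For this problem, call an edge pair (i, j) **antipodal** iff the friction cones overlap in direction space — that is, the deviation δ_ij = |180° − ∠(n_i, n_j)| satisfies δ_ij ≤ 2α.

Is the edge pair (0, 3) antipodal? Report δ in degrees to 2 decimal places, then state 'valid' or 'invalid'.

δ = 17.03°, valid

α = atan 0.45 = 24.23°;  2α = 48.46°
edge 0: e_0 = (-0.05, +4.66);  n_0 = (+0.9999, +0.0107)
edge 3: e_3 = (-0.71, -2.41);  n_3 = (-0.9592, +0.2826)
∠(n_0, n_3) = 162.97°
δ = |180° − 162.97°| = 17.03°
17.03° ≤ 2α = 48.46°  →  valid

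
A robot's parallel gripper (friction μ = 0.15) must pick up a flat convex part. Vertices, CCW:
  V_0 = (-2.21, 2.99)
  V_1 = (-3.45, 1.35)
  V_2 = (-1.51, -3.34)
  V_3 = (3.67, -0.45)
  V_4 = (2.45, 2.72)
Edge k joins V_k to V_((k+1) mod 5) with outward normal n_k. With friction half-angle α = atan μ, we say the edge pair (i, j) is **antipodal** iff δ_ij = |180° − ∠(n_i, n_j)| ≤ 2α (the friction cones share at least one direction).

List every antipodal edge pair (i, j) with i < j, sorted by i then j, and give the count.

α = atan 0.15 = 8.53°;  2α = 17.06°
n_0 = (-0.7977, +0.6031)
n_1 = (-0.9241, -0.3822)
n_2 = (+0.4872, -0.8733)
n_3 = (+0.9333, +0.3592)
n_4 = (+0.0578, +0.9983)
  (0,1): δ = 120.43°  ·
  (0,2): δ = 23.75°  ·
  (0,3): δ = 58.14°  ·
  (0,4): δ = 123.78°  ·
  (1,2): δ = 83.31°  ·
  (1,3): δ = 1.42°  ✓
  (1,4): δ = 64.21°  ·
  (2,3): δ = 98.11°  ·
  (2,4): δ = 32.47°  ·
  (3,4): δ = 114.37°  ·
antipodal pairs: 1

count = 1; pairs: (1,3)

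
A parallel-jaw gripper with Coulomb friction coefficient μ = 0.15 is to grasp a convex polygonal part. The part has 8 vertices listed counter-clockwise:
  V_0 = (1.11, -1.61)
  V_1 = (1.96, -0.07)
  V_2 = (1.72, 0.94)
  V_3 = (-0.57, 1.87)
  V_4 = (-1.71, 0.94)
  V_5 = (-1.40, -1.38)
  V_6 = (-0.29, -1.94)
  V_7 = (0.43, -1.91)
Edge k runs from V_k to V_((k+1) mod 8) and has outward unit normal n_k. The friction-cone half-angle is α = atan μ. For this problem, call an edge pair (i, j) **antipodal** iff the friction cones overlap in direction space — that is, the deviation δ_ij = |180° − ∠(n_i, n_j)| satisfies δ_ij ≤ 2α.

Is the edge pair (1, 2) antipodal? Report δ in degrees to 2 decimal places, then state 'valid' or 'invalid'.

α = atan 0.15 = 8.53°;  2α = 17.06°
edge 1: e_1 = (-0.24, +1.01);  n_1 = (+0.9729, +0.2312)
edge 2: e_2 = (-2.29, +0.93);  n_2 = (+0.3763, +0.9265)
∠(n_1, n_2) = 54.53°
δ = |180° − 54.53°| = 125.47°
125.47° > 2α = 17.06°  →  invalid

δ = 125.47°, invalid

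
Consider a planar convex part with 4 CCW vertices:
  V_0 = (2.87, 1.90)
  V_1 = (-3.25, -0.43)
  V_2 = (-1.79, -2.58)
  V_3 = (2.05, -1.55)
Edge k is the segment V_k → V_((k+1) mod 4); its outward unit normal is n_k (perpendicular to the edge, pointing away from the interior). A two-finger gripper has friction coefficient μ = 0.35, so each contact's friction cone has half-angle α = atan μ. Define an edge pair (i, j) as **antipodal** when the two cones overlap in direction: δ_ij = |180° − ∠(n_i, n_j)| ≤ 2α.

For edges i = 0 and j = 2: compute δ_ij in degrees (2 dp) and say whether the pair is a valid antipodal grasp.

δ = 5.83°, valid

α = atan 0.35 = 19.29°;  2α = 38.58°
edge 0: e_0 = (-6.12, -2.33);  n_0 = (-0.3558, +0.9346)
edge 2: e_2 = (+3.84, +1.03);  n_2 = (+0.2591, -0.9659)
∠(n_0, n_2) = 174.17°
δ = |180° − 174.17°| = 5.83°
5.83° ≤ 2α = 38.58°  →  valid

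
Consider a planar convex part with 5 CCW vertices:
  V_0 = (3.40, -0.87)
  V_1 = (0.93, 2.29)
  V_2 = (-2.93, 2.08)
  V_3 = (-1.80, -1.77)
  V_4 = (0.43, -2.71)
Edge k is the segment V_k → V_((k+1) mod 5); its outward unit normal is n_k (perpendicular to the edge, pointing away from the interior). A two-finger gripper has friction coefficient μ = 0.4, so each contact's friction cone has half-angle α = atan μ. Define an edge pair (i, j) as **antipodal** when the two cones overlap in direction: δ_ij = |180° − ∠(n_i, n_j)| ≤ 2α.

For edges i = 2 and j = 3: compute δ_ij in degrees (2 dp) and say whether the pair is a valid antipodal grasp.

α = atan 0.4 = 21.80°;  2α = 43.60°
edge 2: e_2 = (+1.13, -3.85);  n_2 = (-0.9595, -0.2816)
edge 3: e_3 = (+2.23, -0.94);  n_3 = (-0.3884, -0.9215)
∠(n_2, n_3) = 50.79°
δ = |180° − 50.79°| = 129.21°
129.21° > 2α = 43.60°  →  invalid

δ = 129.21°, invalid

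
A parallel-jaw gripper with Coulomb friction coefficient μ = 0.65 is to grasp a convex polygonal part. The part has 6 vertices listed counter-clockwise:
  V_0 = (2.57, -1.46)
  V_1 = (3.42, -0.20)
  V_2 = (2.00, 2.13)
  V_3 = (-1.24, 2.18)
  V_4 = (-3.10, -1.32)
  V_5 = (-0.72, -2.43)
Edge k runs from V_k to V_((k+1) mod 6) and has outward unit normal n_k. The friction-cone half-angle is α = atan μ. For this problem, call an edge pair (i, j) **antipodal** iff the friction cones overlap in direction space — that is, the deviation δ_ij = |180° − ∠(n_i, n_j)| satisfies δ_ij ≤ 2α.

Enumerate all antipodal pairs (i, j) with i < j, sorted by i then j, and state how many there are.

count = 7; pairs: (0,2), (0,3), (1,3), (1,4), (2,4), (2,5), (3,5)

α = atan 0.65 = 33.02°;  2α = 66.05°
n_0 = (+0.8290, -0.5592)
n_1 = (+0.8539, +0.5204)
n_2 = (+0.0154, +0.9999)
n_3 = (-0.8831, +0.4693)
n_4 = (-0.4227, -0.9063)
n_5 = (+0.2828, -0.9592)
  (0,1): δ = 114.64°  ·
  (0,2): δ = 56.88°  ✓
  (0,3): δ = 6.02°  ✓
  (0,4): δ = 99.00°  ·
  (0,5): δ = 140.43°  ·
  (1,2): δ = 122.24°  ·
  (1,3): δ = 59.35°  ✓
  (1,4): δ = 33.64°  ✓
  (1,5): δ = 75.07°  ·
  (2,3): δ = 117.10°  ·
  (2,4): δ = 24.12°  ✓
  (2,5): δ = 17.31°  ✓
  (3,4): δ = 87.02°  ·
  (3,5): δ = 45.59°  ✓
  (4,5): δ = 138.57°  ·
antipodal pairs: 7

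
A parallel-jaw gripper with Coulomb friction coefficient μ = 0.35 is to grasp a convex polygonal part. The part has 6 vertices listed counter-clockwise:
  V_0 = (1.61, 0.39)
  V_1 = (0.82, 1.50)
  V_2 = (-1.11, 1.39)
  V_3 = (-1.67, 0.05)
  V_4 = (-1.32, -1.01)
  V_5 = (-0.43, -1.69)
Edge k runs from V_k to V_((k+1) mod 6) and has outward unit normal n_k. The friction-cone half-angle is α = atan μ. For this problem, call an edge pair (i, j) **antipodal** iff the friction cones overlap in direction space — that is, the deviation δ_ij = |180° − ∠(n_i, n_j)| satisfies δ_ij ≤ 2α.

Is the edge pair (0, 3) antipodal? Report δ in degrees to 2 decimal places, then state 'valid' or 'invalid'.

δ = 17.17°, valid

α = atan 0.35 = 19.29°;  2α = 38.58°
edge 0: e_0 = (-0.79, +1.11);  n_0 = (+0.8147, +0.5798)
edge 3: e_3 = (+0.35, -1.06);  n_3 = (-0.9496, -0.3135)
∠(n_0, n_3) = 162.83°
δ = |180° − 162.83°| = 17.17°
17.17° ≤ 2α = 38.58°  →  valid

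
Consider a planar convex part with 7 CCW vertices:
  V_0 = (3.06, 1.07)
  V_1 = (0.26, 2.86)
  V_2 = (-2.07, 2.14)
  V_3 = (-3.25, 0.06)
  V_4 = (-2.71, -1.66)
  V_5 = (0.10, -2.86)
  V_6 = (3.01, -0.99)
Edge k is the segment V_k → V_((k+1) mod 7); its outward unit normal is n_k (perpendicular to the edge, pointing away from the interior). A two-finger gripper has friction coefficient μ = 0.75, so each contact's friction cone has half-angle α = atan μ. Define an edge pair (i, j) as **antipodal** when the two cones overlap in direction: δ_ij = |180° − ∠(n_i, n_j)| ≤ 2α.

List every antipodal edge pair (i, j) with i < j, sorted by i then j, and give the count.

count = 10; pairs: (0,3), (0,4), (0,5), (1,4), (1,5), (1,6), (2,5), (2,6), (3,6), (4,6)

α = atan 0.75 = 36.87°;  2α = 73.74°
n_0 = (+0.5386, +0.8425)
n_1 = (-0.2952, +0.9554)
n_2 = (-0.8698, +0.4934)
n_3 = (-0.9541, -0.2995)
n_4 = (-0.3927, -0.9197)
n_5 = (+0.5406, -0.8413)
n_6 = (+0.9997, -0.0243)
  (0,1): δ = 130.24°  ·
  (0,2): δ = 86.98°  ·
  (0,3): δ = 39.98°  ✓
  (0,4): δ = 9.47°  ✓
  (0,5): δ = 65.32°  ✓
  (0,6): δ = 121.20°  ·
  (1,2): δ = 136.74°  ·
  (1,3): δ = 89.74°  ·
  (1,4): δ = 40.30°  ✓
  (1,5): δ = 15.55°  ✓
  (1,6): δ = 71.44°  ✓
  (2,3): δ = 133.00°  ·
  (2,4): δ = 83.56°  ·
  (2,5): δ = 27.71°  ✓
  (2,6): δ = 28.18°  ✓
  (3,4): δ = 130.55°  ·
  (3,5): δ = 74.70°  ·
  (3,6): δ = 18.82°  ✓
  (4,5): δ = 124.15°  ·
  (4,6): δ = 68.27°  ✓
  (5,6): δ = 124.12°  ·
antipodal pairs: 10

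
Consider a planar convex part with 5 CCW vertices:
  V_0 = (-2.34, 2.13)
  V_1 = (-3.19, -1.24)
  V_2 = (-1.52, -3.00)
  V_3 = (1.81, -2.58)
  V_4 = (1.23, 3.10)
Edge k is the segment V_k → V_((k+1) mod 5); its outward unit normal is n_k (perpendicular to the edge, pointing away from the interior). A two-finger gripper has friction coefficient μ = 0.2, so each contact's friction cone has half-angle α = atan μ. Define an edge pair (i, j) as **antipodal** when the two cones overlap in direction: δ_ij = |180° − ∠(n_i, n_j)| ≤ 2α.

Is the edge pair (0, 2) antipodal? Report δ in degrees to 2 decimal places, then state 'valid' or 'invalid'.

α = atan 0.2 = 11.31°;  2α = 22.62°
edge 0: e_0 = (-0.85, -3.37);  n_0 = (-0.9696, +0.2446)
edge 2: e_2 = (+3.33, +0.42);  n_2 = (+0.1251, -0.9921)
∠(n_0, n_2) = 111.34°
δ = |180° − 111.34°| = 68.66°
68.66° > 2α = 22.62°  →  invalid

δ = 68.66°, invalid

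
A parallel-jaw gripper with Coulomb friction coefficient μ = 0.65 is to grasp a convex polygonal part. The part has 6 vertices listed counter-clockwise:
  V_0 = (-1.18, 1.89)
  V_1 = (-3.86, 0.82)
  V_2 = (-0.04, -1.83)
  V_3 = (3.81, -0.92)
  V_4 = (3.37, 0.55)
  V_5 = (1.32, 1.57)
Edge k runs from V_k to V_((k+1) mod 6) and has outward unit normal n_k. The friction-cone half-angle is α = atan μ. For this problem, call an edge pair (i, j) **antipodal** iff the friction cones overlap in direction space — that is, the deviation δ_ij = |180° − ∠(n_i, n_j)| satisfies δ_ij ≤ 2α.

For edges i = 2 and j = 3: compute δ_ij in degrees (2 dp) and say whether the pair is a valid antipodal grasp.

δ = 86.64°, invalid

α = atan 0.65 = 33.02°;  2α = 66.05°
edge 2: e_2 = (+3.85, +0.91);  n_2 = (+0.2300, -0.9732)
edge 3: e_3 = (-0.44, +1.47);  n_3 = (+0.9580, +0.2867)
∠(n_2, n_3) = 93.36°
δ = |180° − 93.36°| = 86.64°
86.64° > 2α = 66.05°  →  invalid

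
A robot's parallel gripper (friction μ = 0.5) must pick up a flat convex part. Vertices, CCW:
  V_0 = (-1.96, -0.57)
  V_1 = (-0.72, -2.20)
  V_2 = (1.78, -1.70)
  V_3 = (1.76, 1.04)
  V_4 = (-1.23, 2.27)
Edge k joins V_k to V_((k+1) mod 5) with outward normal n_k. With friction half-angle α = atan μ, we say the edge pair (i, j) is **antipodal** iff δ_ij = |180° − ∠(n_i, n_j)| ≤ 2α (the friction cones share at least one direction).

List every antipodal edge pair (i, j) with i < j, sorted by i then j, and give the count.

count = 4; pairs: (0,2), (0,3), (1,3), (2,4)

α = atan 0.5 = 26.57°;  2α = 53.13°
n_0 = (-0.7959, -0.6055)
n_1 = (+0.1961, -0.9806)
n_2 = (+1.0000, +0.0073)
n_3 = (+0.3804, +0.9248)
n_4 = (-0.9685, +0.2489)
  (0,1): δ = 115.95°  ·
  (0,2): δ = 36.84°  ✓
  (0,3): δ = 30.38°  ✓
  (0,4): δ = 128.32°  ·
  (1,2): δ = 100.89°  ·
  (1,3): δ = 33.67°  ✓
  (1,4): δ = 64.27°  ·
  (2,3): δ = 112.78°  ·
  (2,4): δ = 14.83°  ✓
  (3,4): δ = 82.05°  ·
antipodal pairs: 4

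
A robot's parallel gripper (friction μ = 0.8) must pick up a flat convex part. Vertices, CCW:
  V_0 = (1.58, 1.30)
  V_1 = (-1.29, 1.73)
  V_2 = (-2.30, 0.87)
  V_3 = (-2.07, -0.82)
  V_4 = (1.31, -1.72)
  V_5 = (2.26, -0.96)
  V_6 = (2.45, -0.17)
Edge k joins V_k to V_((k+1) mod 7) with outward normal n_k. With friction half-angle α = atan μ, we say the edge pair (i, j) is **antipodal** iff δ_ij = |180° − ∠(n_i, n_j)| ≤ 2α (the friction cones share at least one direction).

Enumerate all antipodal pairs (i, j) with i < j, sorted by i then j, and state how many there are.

α = atan 0.8 = 38.66°;  2α = 77.32°
n_0 = (+0.1482, +0.9890)
n_1 = (-0.6483, +0.7614)
n_2 = (-0.9909, -0.1349)
n_3 = (-0.2573, -0.9663)
n_4 = (+0.6247, -0.7809)
n_5 = (+0.9723, -0.2338)
n_6 = (+0.8606, +0.5093)
  (0,1): δ = 131.07°  ·
  (0,2): δ = 73.73°  ✓
  (0,3): δ = 6.39°  ✓
  (0,4): δ = 47.18°  ✓
  (0,5): δ = 85.00°  ·
  (0,6): δ = 129.14°  ·
  (1,2): δ = 122.66°  ·
  (1,3): δ = 55.32°  ✓
  (1,4): δ = 1.75°  ✓
  (1,5): δ = 36.06°  ✓
  (1,6): δ = 80.20°  ·
  (2,3): δ = 112.66°  ·
  (2,4): δ = 59.09°  ✓
  (2,5): δ = 21.27°  ✓
  (2,6): δ = 22.87°  ✓
  (3,4): δ = 126.43°  ·
  (3,5): δ = 88.61°  ·
  (3,6): δ = 44.47°  ✓
  (4,5): δ = 142.18°  ·
  (4,6): δ = 98.04°  ·
  (5,6): δ = 135.86°  ·
antipodal pairs: 10

count = 10; pairs: (0,2), (0,3), (0,4), (1,3), (1,4), (1,5), (2,4), (2,5), (2,6), (3,6)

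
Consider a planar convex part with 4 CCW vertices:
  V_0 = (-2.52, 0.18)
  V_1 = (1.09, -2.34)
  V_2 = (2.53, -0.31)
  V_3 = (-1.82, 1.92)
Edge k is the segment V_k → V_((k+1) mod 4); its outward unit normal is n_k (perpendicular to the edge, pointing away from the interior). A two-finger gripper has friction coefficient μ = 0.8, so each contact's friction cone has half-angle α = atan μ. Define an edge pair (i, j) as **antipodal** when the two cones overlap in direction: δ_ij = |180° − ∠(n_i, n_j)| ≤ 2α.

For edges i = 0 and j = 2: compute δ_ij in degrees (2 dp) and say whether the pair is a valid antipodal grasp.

δ = 7.78°, valid

α = atan 0.8 = 38.66°;  2α = 77.32°
edge 0: e_0 = (+3.61, -2.52);  n_0 = (-0.5724, -0.8200)
edge 2: e_2 = (-4.35, +2.23);  n_2 = (+0.4562, +0.8899)
∠(n_0, n_2) = 172.22°
δ = |180° − 172.22°| = 7.78°
7.78° ≤ 2α = 77.32°  →  valid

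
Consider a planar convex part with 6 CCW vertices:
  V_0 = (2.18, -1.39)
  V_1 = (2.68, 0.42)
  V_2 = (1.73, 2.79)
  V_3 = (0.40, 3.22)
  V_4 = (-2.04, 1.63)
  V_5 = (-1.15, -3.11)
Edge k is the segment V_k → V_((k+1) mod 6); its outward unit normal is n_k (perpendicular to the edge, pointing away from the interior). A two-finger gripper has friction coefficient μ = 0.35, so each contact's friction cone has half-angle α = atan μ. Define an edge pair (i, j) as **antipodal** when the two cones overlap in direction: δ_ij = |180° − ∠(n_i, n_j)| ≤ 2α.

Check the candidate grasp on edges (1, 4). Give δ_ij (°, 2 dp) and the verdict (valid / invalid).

α = atan 0.35 = 19.29°;  2α = 38.58°
edge 1: e_1 = (-0.95, +2.37);  n_1 = (+0.9282, +0.3721)
edge 4: e_4 = (+0.89, -4.74);  n_4 = (-0.9828, -0.1845)
∠(n_1, n_4) = 168.79°
δ = |180° − 168.79°| = 11.21°
11.21° ≤ 2α = 38.58°  →  valid

δ = 11.21°, valid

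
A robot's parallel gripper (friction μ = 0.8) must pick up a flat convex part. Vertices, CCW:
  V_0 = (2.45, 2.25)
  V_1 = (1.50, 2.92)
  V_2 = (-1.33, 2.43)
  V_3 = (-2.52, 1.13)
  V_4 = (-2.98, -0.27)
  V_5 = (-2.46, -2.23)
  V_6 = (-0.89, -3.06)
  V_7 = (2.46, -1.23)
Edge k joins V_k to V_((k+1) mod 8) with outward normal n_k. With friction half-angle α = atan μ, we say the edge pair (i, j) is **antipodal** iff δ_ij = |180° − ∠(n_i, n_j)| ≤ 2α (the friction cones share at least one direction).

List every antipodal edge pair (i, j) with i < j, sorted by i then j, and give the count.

count = 14; pairs: (0,3), (0,4), (0,5), (0,6), (1,5), (1,6), (2,5), (2,6), (2,7), (3,6), (3,7), (4,6), (4,7), (5,7)

α = atan 0.8 = 38.66°;  2α = 77.32°
n_0 = (+0.5763, +0.8172)
n_1 = (-0.1706, +0.9853)
n_2 = (-0.7376, +0.6752)
n_3 = (-0.9500, +0.3122)
n_4 = (-0.9666, -0.2564)
n_5 = (-0.4674, -0.8841)
n_6 = (+0.4794, -0.8776)
n_7 = (+1.0000, +0.0029)
  (0,1): δ = 134.98°  ·
  (0,2): δ = 97.28°  ·
  (0,3): δ = 73.00°  ✓
  (0,4): δ = 39.95°  ✓
  (0,5): δ = 7.33°  ✓
  (0,6): δ = 63.84°  ✓
  (0,7): δ = 125.36°  ·
  (1,2): δ = 142.29°  ·
  (1,3): δ = 118.01°  ·
  (1,4): δ = 84.96°  ·
  (1,5): δ = 37.69°  ✓
  (1,6): δ = 18.82°  ✓
  (1,7): δ = 80.34°  ·
  (2,3): δ = 155.72°  ·
  (2,4): δ = 122.67°  ·
  (2,5): δ = 75.39°  ✓
  (2,6): δ = 18.88°  ✓
  (2,7): δ = 42.64°  ✓
  (3,4): δ = 146.95°  ·
  (3,5): δ = 99.67°  ·
  (3,6): δ = 43.16°  ✓
  (3,7): δ = 18.35°  ✓
  (4,5): δ = 132.72°  ·
  (4,6): δ = 76.21°  ✓
  (4,7): δ = 14.69°  ✓
  (5,6): δ = 123.49°  ·
  (5,7): δ = 61.97°  ✓
  (6,7): δ = 118.48°  ·
antipodal pairs: 14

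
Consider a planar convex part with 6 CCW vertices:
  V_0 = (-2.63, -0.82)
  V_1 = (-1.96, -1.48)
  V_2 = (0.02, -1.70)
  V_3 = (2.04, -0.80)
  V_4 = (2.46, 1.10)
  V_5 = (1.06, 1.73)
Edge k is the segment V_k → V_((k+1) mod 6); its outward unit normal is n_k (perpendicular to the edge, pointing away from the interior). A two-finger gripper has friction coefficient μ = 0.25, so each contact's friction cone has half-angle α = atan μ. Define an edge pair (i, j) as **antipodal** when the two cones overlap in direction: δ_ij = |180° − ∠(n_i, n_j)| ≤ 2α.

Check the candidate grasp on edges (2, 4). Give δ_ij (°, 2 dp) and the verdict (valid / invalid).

α = atan 0.25 = 14.04°;  2α = 28.07°
edge 2: e_2 = (+2.02, +0.90);  n_2 = (+0.4070, -0.9134)
edge 4: e_4 = (-1.40, +0.63);  n_4 = (+0.4104, +0.9119)
∠(n_2, n_4) = 131.76°
δ = |180° − 131.76°| = 48.24°
48.24° > 2α = 28.07°  →  invalid

δ = 48.24°, invalid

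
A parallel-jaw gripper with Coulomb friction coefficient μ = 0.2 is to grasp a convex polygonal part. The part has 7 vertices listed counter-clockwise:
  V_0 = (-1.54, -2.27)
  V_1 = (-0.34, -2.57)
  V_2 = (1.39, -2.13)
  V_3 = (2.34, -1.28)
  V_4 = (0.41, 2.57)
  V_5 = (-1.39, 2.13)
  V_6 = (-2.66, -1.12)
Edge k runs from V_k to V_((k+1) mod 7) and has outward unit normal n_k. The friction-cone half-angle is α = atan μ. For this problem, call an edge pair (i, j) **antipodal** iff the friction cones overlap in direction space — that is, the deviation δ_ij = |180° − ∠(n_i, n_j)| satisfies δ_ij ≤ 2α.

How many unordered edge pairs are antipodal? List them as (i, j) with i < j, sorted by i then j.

count = 2; pairs: (1,4), (3,6)

α = atan 0.2 = 11.31°;  2α = 22.62°
n_0 = (-0.2425, -0.9701)
n_1 = (+0.2465, -0.9691)
n_2 = (+0.6668, -0.7452)
n_3 = (+0.8940, +0.4481)
n_4 = (-0.2375, +0.9714)
n_5 = (-0.9314, +0.3640)
n_6 = (-0.7164, -0.6977)
  (0,1): δ = 151.69°  ·
  (0,2): δ = 124.14°  ·
  (0,3): δ = 49.34°  ·
  (0,4): δ = 27.77°  ·
  (0,5): δ = 82.69°  ·
  (0,6): δ = 148.28°  ·
  (1,2): δ = 152.45°  ·
  (1,3): δ = 77.65°  ·
  (1,4): δ = 0.53°  ✓
  (1,5): δ = 54.39°  ·
  (1,6): δ = 119.97°  ·
  (2,3): δ = 105.20°  ·
  (2,4): δ = 28.08°  ·
  (2,5): δ = 26.84°  ·
  (2,6): δ = 92.42°  ·
  (3,4): δ = 102.89°  ·
  (3,5): δ = 47.97°  ·
  (3,6): δ = 17.62°  ✓
  (4,5): δ = 125.08°  ·
  (4,6): δ = 59.49°  ·
  (5,6): δ = 114.41°  ·
antipodal pairs: 2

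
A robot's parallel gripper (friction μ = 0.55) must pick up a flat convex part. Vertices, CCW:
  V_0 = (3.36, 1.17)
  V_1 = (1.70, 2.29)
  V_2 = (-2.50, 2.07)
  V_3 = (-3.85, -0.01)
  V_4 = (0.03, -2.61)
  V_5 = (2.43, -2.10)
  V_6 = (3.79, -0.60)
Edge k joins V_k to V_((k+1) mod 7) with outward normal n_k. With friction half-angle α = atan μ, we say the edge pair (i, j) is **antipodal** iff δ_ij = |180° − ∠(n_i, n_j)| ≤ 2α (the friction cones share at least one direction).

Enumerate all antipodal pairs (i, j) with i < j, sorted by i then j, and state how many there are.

α = atan 0.55 = 28.81°;  2α = 57.62°
n_0 = (+0.5593, +0.8290)
n_1 = (-0.0523, +0.9986)
n_2 = (-0.8388, +0.5444)
n_3 = (-0.5567, -0.8307)
n_4 = (+0.2079, -0.9782)
n_5 = (+0.7408, -0.6717)
n_6 = (+0.9717, +0.2361)
  (0,1): δ = 142.99°  ·
  (0,2): δ = 88.98°  ·
  (0,3): δ = 0.18°  ✓
  (0,4): δ = 46.00°  ✓
  (0,5): δ = 81.81°  ·
  (0,6): δ = 137.66°  ·
  (1,2): δ = 125.98°  ·
  (1,3): δ = 36.82°  ✓
  (1,4): δ = 9.00°  ✓
  (1,5): δ = 44.80°  ✓
  (1,6): δ = 100.66°  ·
  (2,3): δ = 90.84°  ·
  (2,4): δ = 45.02°  ✓
  (2,5): δ = 9.21°  ✓
  (2,6): δ = 46.64°  ✓
  (3,4): δ = 134.18°  ·
  (3,5): δ = 98.37°  ·
  (3,6): δ = 42.52°  ✓
  (4,5): δ = 144.19°  ·
  (4,6): δ = 88.34°  ·
  (5,6): δ = 124.15°  ·
antipodal pairs: 9

count = 9; pairs: (0,3), (0,4), (1,3), (1,4), (1,5), (2,4), (2,5), (2,6), (3,6)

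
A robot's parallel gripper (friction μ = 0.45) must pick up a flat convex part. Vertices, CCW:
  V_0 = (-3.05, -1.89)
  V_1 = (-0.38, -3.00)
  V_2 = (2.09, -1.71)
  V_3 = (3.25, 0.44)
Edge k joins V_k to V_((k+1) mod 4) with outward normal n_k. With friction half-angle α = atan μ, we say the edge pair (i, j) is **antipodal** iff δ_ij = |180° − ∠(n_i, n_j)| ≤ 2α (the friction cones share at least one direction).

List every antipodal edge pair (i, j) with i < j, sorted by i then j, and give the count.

α = atan 0.45 = 24.23°;  2α = 48.46°
n_0 = (-0.3839, -0.9234)
n_1 = (+0.4629, -0.8864)
n_2 = (+0.8801, -0.4748)
n_3 = (-0.3469, +0.9379)
  (0,1): δ = 129.85°  ·
  (0,2): δ = 95.77°  ·
  (0,3): δ = 42.87°  ✓
  (1,2): δ = 145.92°  ·
  (1,3): δ = 7.28°  ✓
  (2,3): δ = 41.36°  ✓
antipodal pairs: 3

count = 3; pairs: (0,3), (1,3), (2,3)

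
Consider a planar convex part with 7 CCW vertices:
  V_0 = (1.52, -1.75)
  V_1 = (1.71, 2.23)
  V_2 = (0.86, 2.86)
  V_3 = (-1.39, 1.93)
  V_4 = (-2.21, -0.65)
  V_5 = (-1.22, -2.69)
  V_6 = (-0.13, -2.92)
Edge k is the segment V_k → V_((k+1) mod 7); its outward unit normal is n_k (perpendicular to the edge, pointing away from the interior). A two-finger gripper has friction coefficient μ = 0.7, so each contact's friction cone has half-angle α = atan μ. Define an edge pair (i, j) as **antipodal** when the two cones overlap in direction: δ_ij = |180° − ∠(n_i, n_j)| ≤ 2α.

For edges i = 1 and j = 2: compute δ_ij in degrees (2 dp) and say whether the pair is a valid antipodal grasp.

δ = 121.00°, invalid

α = atan 0.7 = 34.99°;  2α = 69.98°
edge 1: e_1 = (-0.85, +0.63);  n_1 = (+0.5955, +0.8034)
edge 2: e_2 = (-2.25, -0.93);  n_2 = (-0.3820, +0.9242)
∠(n_1, n_2) = 59.00°
δ = |180° − 59.00°| = 121.00°
121.00° > 2α = 69.98°  →  invalid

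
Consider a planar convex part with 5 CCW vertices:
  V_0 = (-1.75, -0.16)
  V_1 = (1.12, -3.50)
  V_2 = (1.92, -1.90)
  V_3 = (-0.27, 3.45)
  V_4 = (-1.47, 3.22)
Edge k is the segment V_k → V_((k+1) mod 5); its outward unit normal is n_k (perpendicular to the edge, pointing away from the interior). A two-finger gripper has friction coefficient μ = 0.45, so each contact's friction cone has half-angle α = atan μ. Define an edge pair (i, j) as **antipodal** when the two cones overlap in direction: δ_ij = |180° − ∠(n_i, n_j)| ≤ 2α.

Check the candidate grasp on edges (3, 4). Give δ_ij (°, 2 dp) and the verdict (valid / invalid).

δ = 105.59°, invalid

α = atan 0.45 = 24.23°;  2α = 48.46°
edge 3: e_3 = (-1.20, -0.23);  n_3 = (-0.1882, +0.9821)
edge 4: e_4 = (-0.28, -3.38);  n_4 = (-0.9966, +0.0826)
∠(n_3, n_4) = 74.41°
δ = |180° − 74.41°| = 105.59°
105.59° > 2α = 48.46°  →  invalid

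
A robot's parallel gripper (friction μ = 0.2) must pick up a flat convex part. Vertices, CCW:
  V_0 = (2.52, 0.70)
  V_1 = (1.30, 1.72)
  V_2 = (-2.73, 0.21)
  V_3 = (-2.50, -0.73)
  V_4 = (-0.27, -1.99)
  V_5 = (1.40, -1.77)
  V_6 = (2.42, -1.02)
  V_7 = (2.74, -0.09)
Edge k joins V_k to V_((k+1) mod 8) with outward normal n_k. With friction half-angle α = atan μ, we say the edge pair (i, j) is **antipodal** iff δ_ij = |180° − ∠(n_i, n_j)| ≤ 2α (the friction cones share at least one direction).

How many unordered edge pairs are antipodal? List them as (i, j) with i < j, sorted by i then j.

α = atan 0.2 = 11.31°;  2α = 22.62°
n_0 = (+0.6414, +0.7672)
n_1 = (-0.3509, +0.9364)
n_2 = (-0.9713, -0.2377)
n_3 = (-0.4919, -0.8706)
n_4 = (+0.1306, -0.9914)
n_5 = (+0.5924, -0.8057)
n_6 = (+0.9456, -0.3254)
n_7 = (+0.9633, +0.2683)
  (0,1): δ = 119.56°  ·
  (0,2): δ = 36.35°  ·
  (0,3): δ = 10.43°  ✓
  (0,4): δ = 47.40°  ·
  (0,5): δ = 76.22°  ·
  (0,6): δ = 110.91°  ·
  (0,7): δ = 145.46°  ·
  (1,2): δ = 96.79°  ·
  (1,3): δ = 50.01°  ·
  (1,4): δ = 13.04°  ✓
  (1,5): δ = 15.79°  ✓
  (1,6): δ = 50.47°  ·
  (1,7): δ = 85.02°  ·
  (2,3): δ = 133.22°  ·
  (2,4): δ = 96.24°  ·
  (2,5): δ = 67.42°  ·
  (2,6): δ = 32.74°  ·
  (2,7): δ = 1.81°  ✓
  (3,4): δ = 143.03°  ·
  (3,5): δ = 114.21°  ·
  (3,6): δ = 79.52°  ·
  (3,7): δ = 44.97°  ·
  (4,5): δ = 151.18°  ·
  (4,6): δ = 116.49°  ·
  (4,7): δ = 81.94°  ·
  (5,6): δ = 145.31°  ·
  (5,7): δ = 110.77°  ·
  (6,7): δ = 145.45°  ·
antipodal pairs: 4

count = 4; pairs: (0,3), (1,4), (1,5), (2,7)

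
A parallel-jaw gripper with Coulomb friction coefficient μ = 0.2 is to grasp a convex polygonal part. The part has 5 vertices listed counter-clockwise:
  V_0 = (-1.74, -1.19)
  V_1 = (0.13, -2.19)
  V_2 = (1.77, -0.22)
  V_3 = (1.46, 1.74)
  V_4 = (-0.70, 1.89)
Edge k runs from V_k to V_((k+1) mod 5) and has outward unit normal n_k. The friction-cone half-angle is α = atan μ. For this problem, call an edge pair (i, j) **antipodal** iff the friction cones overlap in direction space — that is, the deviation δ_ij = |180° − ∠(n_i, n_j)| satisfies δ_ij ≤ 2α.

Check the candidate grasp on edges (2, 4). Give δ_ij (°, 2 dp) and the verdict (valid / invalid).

δ = 27.65°, invalid

α = atan 0.2 = 11.31°;  2α = 22.62°
edge 2: e_2 = (-0.31, +1.96);  n_2 = (+0.9877, +0.1562)
edge 4: e_4 = (-1.04, -3.08);  n_4 = (-0.9474, +0.3199)
∠(n_2, n_4) = 152.35°
δ = |180° − 152.35°| = 27.65°
27.65° > 2α = 22.62°  →  invalid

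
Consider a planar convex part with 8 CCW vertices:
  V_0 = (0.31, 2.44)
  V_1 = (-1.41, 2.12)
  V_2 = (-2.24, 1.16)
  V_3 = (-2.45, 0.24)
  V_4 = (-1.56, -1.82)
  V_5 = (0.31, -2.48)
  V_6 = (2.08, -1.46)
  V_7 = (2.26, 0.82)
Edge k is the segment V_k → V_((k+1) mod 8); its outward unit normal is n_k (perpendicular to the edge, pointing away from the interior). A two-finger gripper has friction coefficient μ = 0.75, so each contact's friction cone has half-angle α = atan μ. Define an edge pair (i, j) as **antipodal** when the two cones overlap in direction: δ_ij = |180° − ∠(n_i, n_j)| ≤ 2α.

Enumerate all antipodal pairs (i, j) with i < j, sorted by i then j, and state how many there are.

count = 12; pairs: (0,4), (0,5), (1,4), (1,5), (1,6), (2,5), (2,6), (2,7), (3,6), (3,7), (4,7), (5,7)

α = atan 0.75 = 36.87°;  2α = 73.74°
n_0 = (-0.1829, +0.9831)
n_1 = (-0.7565, +0.6540)
n_2 = (-0.9749, +0.2225)
n_3 = (-0.9180, -0.3966)
n_4 = (-0.3328, -0.9430)
n_5 = (+0.4993, -0.8664)
n_6 = (+0.9969, -0.0787)
n_7 = (+0.6390, +0.7692)
  (0,1): δ = 141.39°  ·
  (0,2): δ = 113.40°  ·
  (0,3): δ = 77.17°  ·
  (0,4): δ = 29.98°  ✓
  (0,5): δ = 19.41°  ✓
  (0,6): δ = 74.95°  ·
  (0,7): δ = 129.74°  ·
  (1,2): δ = 152.01°  ·
  (1,3): δ = 115.79°  ·
  (1,4): δ = 68.59°  ✓
  (1,5): δ = 19.20°  ✓
  (1,6): δ = 36.33°  ✓
  (1,7): δ = 91.13°  ·
  (2,3): δ = 143.78°  ·
  (2,4): δ = 96.58°  ·
  (2,5): δ = 47.19°  ✓
  (2,6): δ = 8.34°  ✓
  (2,7): δ = 63.14°  ✓
  (3,4): δ = 132.81°  ·
  (3,5): δ = 83.41°  ·
  (3,6): δ = 27.88°  ✓
  (3,7): δ = 26.92°  ✓
  (4,5): δ = 130.61°  ·
  (4,6): δ = 75.07°  ·
  (4,7): δ = 20.28°  ✓
  (5,6): δ = 124.47°  ·
  (5,7): δ = 69.67°  ✓
  (6,7): δ = 125.20°  ·
antipodal pairs: 12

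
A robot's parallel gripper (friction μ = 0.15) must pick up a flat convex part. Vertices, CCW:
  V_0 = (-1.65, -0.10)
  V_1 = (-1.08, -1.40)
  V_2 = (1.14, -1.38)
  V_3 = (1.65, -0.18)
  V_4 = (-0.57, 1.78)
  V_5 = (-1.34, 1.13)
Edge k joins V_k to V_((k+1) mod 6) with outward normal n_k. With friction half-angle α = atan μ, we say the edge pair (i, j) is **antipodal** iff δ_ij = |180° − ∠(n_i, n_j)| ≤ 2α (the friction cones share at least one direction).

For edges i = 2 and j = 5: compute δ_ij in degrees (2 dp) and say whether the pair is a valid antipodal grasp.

α = atan 0.15 = 8.53°;  2α = 17.06°
edge 2: e_2 = (+0.51, +1.20);  n_2 = (+0.9203, -0.3911)
edge 5: e_5 = (-0.31, -1.23);  n_5 = (-0.9697, +0.2444)
∠(n_2, n_5) = 171.12°
δ = |180° − 171.12°| = 8.88°
8.88° ≤ 2α = 17.06°  →  valid

δ = 8.88°, valid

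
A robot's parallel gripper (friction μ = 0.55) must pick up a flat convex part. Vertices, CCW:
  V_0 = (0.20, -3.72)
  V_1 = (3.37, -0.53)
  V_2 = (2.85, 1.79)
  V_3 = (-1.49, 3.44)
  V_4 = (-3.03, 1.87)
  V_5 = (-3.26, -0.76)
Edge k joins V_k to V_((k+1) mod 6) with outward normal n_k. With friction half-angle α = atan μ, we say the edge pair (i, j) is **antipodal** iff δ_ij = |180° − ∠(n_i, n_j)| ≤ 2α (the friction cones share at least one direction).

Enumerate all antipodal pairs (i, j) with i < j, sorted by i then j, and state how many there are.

α = atan 0.55 = 28.81°;  2α = 57.62°
n_0 = (+0.7093, -0.7049)
n_1 = (+0.9758, +0.2187)
n_2 = (+0.3554, +0.9347)
n_3 = (-0.7139, +0.7003)
n_4 = (-0.9962, +0.0871)
n_5 = (-0.6501, -0.7599)
  (0,1): δ = 122.55°  ·
  (0,2): δ = 66.00°  ·
  (0,3): δ = 0.37°  ✓
  (0,4): δ = 39.82°  ✓
  (0,5): δ = 94.27°  ·
  (1,2): δ = 123.45°  ·
  (1,3): δ = 57.08°  ✓
  (1,4): δ = 17.63°  ✓
  (1,5): δ = 36.82°  ✓
  (2,3): δ = 113.63°  ·
  (2,4): δ = 74.18°  ·
  (2,5): δ = 19.73°  ✓
  (3,4): δ = 140.55°  ·
  (3,5): δ = 86.10°  ·
  (4,5): δ = 125.55°  ·
antipodal pairs: 6

count = 6; pairs: (0,3), (0,4), (1,3), (1,4), (1,5), (2,5)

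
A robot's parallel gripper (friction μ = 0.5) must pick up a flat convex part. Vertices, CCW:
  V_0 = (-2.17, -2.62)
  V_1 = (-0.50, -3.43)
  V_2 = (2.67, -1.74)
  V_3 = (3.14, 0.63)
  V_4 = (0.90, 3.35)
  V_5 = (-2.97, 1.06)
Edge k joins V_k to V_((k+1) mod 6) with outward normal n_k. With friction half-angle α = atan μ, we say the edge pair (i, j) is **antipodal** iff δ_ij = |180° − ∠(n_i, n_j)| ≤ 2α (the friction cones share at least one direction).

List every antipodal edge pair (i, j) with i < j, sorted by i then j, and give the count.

α = atan 0.5 = 26.57°;  2α = 53.13°
n_0 = (-0.4364, -0.8998)
n_1 = (+0.4704, -0.8824)
n_2 = (+0.9809, -0.1945)
n_3 = (+0.7719, +0.6357)
n_4 = (-0.5093, +0.8606)
n_5 = (-0.9772, -0.2124)
  (0,1): δ = 126.06°  ·
  (0,2): δ = 75.34°  ·
  (0,3): δ = 24.65°  ✓
  (0,4): δ = 56.49°  ·
  (0,5): δ = 128.14°  ·
  (1,2): δ = 129.28°  ·
  (1,3): δ = 78.59°  ·
  (1,4): δ = 2.55°  ✓
  (1,5): δ = 74.20°  ·
  (2,3): δ = 129.31°  ·
  (2,4): δ = 48.17°  ✓
  (2,5): δ = 23.48°  ✓
  (3,4): δ = 98.86°  ·
  (3,5): δ = 27.21°  ✓
  (4,5): δ = 108.35°  ·
antipodal pairs: 5

count = 5; pairs: (0,3), (1,4), (2,4), (2,5), (3,5)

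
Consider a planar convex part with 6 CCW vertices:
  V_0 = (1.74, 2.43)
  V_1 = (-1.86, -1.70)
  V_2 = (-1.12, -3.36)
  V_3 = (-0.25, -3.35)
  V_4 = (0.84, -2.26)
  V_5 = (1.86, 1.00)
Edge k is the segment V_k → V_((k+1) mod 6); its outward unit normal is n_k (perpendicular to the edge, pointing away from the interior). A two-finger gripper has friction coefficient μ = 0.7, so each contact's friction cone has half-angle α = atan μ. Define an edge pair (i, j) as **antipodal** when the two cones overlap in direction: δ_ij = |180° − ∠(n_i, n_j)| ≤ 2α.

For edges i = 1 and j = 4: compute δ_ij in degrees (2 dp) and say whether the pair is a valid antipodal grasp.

δ = 41.40°, valid

α = atan 0.7 = 34.99°;  2α = 69.98°
edge 1: e_1 = (+0.74, -1.66);  n_1 = (-0.9134, -0.4072)
edge 4: e_4 = (+1.02, +3.26);  n_4 = (+0.9544, -0.2986)
∠(n_1, n_4) = 138.60°
δ = |180° − 138.60°| = 41.40°
41.40° ≤ 2α = 69.98°  →  valid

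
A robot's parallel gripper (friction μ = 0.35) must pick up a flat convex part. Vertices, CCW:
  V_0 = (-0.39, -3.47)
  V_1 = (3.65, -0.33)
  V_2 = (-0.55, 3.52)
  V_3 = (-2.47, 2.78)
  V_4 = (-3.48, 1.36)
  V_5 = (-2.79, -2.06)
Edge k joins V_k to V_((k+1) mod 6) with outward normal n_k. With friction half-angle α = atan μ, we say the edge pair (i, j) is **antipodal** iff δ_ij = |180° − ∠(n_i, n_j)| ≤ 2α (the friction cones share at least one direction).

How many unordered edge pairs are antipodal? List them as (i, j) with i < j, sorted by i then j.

α = atan 0.35 = 19.29°;  2α = 38.58°
n_0 = (+0.6137, -0.7896)
n_1 = (+0.6757, +0.7372)
n_2 = (-0.3596, +0.9331)
n_3 = (-0.8149, +0.5796)
n_4 = (-0.9802, -0.1978)
n_5 = (-0.5065, -0.8622)
  (0,1): δ = 80.37°  ·
  (0,2): δ = 16.78°  ✓
  (0,3): δ = 16.72°  ✓
  (0,4): δ = 63.55°  ·
  (0,5): δ = 111.71°  ·
  (1,2): δ = 116.41°  ·
  (1,3): δ = 82.91°  ·
  (1,4): δ = 36.08°  ✓
  (1,5): δ = 12.08°  ✓
  (2,3): δ = 146.50°  ·
  (2,4): δ = 99.67°  ·
  (2,5): δ = 51.51°  ·
  (3,4): δ = 133.17°  ·
  (3,5): δ = 85.01°  ·
  (4,5): δ = 131.84°  ·
antipodal pairs: 4

count = 4; pairs: (0,2), (0,3), (1,4), (1,5)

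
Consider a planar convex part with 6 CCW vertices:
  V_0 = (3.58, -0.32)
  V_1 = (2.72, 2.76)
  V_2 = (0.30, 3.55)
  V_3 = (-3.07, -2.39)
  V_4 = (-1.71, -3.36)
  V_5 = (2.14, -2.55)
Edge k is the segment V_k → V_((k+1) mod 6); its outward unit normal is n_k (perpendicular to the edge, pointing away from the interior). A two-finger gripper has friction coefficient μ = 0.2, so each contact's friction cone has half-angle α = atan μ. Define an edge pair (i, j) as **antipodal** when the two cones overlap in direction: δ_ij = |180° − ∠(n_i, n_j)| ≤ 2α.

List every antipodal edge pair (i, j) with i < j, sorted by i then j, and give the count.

count = 2; pairs: (1,3), (2,5)

α = atan 0.2 = 11.31°;  2α = 22.62°
n_0 = (+0.9632, +0.2689)
n_1 = (+0.3103, +0.9506)
n_2 = (-0.8698, +0.4935)
n_3 = (-0.5807, -0.8141)
n_4 = (+0.2059, -0.9786)
n_5 = (+0.8401, -0.5425)
  (0,1): δ = 123.68°  ·
  (0,2): δ = 45.17°  ·
  (0,3): δ = 38.90°  ·
  (0,4): δ = 86.28°  ·
  (0,5): δ = 131.55°  ·
  (1,2): δ = 101.49°  ·
  (1,3): δ = 17.42°  ✓
  (1,4): δ = 29.96°  ·
  (1,5): δ = 75.23°  ·
  (2,3): δ = 95.93°  ·
  (2,4): δ = 48.55°  ·
  (2,5): δ = 3.28°  ✓
  (3,4): δ = 132.62°  ·
  (3,5): δ = 87.35°  ·
  (4,5): δ = 134.73°  ·
antipodal pairs: 2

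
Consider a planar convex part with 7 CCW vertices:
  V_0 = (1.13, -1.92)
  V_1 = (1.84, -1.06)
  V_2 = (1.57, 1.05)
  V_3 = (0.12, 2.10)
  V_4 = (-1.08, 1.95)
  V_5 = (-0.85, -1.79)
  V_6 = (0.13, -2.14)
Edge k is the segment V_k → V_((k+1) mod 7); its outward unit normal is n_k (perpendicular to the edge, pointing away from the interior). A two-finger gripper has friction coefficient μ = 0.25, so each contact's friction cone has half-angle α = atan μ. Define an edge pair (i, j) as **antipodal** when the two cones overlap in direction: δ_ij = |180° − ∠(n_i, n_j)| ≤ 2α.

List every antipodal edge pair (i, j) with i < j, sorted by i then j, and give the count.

count = 4; pairs: (1,4), (2,5), (3,5), (3,6)

α = atan 0.25 = 14.04°;  2α = 28.07°
n_0 = (+0.7712, -0.6366)
n_1 = (+0.9919, +0.1269)
n_2 = (+0.5865, +0.8099)
n_3 = (-0.1240, +0.9923)
n_4 = (-0.9981, -0.0614)
n_5 = (-0.3363, -0.9417)
n_6 = (+0.2149, -0.9766)
  (0,1): δ = 133.17°  ·
  (0,2): δ = 86.37°  ·
  (0,3): δ = 43.33°  ·
  (0,4): δ = 43.06°  ·
  (0,5): δ = 109.89°  ·
  (0,6): δ = 141.95°  ·
  (1,2): δ = 133.20°  ·
  (1,3): δ = 90.17°  ·
  (1,4): δ = 3.77°  ✓
  (1,5): δ = 63.05°  ·
  (1,6): δ = 95.12°  ·
  (2,3): δ = 136.97°  ·
  (2,4): δ = 50.57°  ·
  (2,5): δ = 16.26°  ✓
  (2,6): δ = 48.32°  ·
  (3,4): δ = 93.61°  ·
  (3,5): δ = 26.78°  ✓
  (3,6): δ = 5.28°  ✓
  (4,5): δ = 113.17°  ·
  (4,6): δ = 81.11°  ·
  (5,6): δ = 147.94°  ·
antipodal pairs: 4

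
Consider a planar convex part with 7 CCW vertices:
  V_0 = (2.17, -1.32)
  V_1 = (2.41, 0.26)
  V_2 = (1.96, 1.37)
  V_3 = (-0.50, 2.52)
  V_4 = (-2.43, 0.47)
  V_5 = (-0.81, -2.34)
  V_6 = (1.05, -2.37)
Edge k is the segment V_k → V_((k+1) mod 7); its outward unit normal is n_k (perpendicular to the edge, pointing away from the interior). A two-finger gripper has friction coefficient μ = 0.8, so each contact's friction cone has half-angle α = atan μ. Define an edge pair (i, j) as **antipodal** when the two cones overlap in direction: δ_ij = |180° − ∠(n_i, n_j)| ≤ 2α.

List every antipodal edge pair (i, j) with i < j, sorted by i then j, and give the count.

α = atan 0.8 = 38.66°;  2α = 77.32°
n_0 = (+0.9887, -0.1502)
n_1 = (+0.9267, +0.3757)
n_2 = (+0.4235, +0.9059)
n_3 = (-0.7281, +0.6855)
n_4 = (-0.8663, -0.4995)
n_5 = (-0.0161, -0.9999)
n_6 = (+0.6839, -0.7295)
  (0,1): δ = 149.29°  ·
  (0,2): δ = 106.42°  ·
  (0,3): δ = 34.64°  ✓
  (0,4): δ = 38.60°  ✓
  (0,5): δ = 97.71°  ·
  (0,6): δ = 141.79°  ·
  (1,2): δ = 137.12°  ·
  (1,3): δ = 65.34°  ✓
  (1,4): δ = 7.90°  ✓
  (1,5): δ = 67.01°  ✓
  (1,6): δ = 111.08°  ·
  (2,3): δ = 108.22°  ·
  (2,4): δ = 34.98°  ✓
  (2,5): δ = 24.13°  ✓
  (2,6): δ = 68.21°  ✓
  (3,4): δ = 106.76°  ·
  (3,5): δ = 47.65°  ✓
  (3,6): δ = 3.57°  ✓
  (4,5): δ = 120.89°  ·
  (4,6): δ = 76.81°  ✓
  (5,6): δ = 135.92°  ·
antipodal pairs: 11

count = 11; pairs: (0,3), (0,4), (1,3), (1,4), (1,5), (2,4), (2,5), (2,6), (3,5), (3,6), (4,6)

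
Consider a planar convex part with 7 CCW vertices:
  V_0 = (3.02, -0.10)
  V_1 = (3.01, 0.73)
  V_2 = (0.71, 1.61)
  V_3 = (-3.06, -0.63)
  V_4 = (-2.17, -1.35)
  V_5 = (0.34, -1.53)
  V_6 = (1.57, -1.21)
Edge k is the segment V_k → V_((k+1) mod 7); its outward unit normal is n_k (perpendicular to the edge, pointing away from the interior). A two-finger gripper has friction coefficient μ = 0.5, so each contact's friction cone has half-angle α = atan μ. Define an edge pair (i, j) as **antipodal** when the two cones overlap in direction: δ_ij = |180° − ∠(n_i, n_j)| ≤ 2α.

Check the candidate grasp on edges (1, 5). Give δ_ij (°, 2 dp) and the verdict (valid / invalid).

α = atan 0.5 = 26.57°;  2α = 53.13°
edge 1: e_1 = (-2.30, +0.88);  n_1 = (+0.3573, +0.9340)
edge 5: e_5 = (+1.23, +0.32);  n_5 = (+0.2518, -0.9678)
∠(n_1, n_5) = 144.48°
δ = |180° − 144.48°| = 35.52°
35.52° ≤ 2α = 53.13°  →  valid

δ = 35.52°, valid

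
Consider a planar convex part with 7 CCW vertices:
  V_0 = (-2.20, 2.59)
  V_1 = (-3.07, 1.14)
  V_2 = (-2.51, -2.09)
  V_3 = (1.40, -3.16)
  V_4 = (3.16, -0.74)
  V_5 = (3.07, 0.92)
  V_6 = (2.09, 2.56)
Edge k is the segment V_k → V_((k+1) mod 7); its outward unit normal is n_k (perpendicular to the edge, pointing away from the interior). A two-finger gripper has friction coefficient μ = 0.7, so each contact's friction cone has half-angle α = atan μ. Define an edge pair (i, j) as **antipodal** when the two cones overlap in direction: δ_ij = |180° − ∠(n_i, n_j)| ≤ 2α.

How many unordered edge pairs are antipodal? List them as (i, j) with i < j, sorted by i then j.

α = atan 0.7 = 34.99°;  2α = 69.98°
n_0 = (-0.8575, +0.5145)
n_1 = (-0.9853, -0.1708)
n_2 = (-0.2640, -0.9645)
n_3 = (+0.8087, -0.5882)
n_4 = (+0.9985, +0.0541)
n_5 = (+0.8584, +0.5130)
n_6 = (+0.0070, +1.0000)
  (0,1): δ = 139.20°  ·
  (0,2): δ = 74.34°  ·
  (0,3): δ = 5.06°  ✓
  (0,4): δ = 34.07°  ✓
  (0,5): δ = 61.82°  ✓
  (0,6): δ = 120.56°  ·
  (1,2): δ = 115.14°  ·
  (1,3): δ = 45.86°  ✓
  (1,4): δ = 6.73°  ✓
  (1,5): δ = 21.03°  ✓
  (1,6): δ = 79.76°  ·
  (2,3): δ = 110.72°  ·
  (2,4): δ = 71.59°  ·
  (2,5): δ = 43.83°  ✓
  (2,6): δ = 14.90°  ✓
  (3,4): δ = 140.87°  ·
  (3,5): δ = 113.11°  ·
  (3,6): δ = 54.37°  ✓
  (4,5): δ = 152.24°  ·
  (4,6): δ = 93.50°  ·
  (5,6): δ = 121.26°  ·
antipodal pairs: 9

count = 9; pairs: (0,3), (0,4), (0,5), (1,3), (1,4), (1,5), (2,5), (2,6), (3,6)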